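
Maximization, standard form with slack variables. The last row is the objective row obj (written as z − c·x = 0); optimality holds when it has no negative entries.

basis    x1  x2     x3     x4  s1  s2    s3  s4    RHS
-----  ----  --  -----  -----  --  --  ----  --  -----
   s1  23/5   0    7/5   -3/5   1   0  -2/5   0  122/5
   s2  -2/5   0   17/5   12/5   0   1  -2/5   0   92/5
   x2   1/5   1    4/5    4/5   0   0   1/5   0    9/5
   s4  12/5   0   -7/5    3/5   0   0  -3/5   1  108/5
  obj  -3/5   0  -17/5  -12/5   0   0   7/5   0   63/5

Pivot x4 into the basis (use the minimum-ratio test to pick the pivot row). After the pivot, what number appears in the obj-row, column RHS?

18

Ratio test on column x4 — row 1: entry -3/5 ≤ 0; row 2: (92/5)/(12/5) = 23/3; row 3: (9/5)/(4/5) = 9/4; row 4: (108/5)/(3/5) = 36. Minimum is 9/4 at row 3 (x2 leaves); pivot element 4/5.
Divide row 3 by 4/5; eliminate column x4 from the other rows.
obj-row update in column RHS: 63/5 − (-12/5)·(9/4) = 18.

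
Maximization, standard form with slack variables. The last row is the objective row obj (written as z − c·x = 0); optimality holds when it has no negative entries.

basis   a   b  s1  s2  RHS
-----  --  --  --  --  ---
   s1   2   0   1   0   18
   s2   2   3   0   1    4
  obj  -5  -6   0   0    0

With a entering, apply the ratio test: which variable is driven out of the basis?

Column a entries and ratios — s1: 18/2 = 9; s2: 4/2 = 2.
Smallest ratio is 2 in the row of s2, so s2 leaves.

s2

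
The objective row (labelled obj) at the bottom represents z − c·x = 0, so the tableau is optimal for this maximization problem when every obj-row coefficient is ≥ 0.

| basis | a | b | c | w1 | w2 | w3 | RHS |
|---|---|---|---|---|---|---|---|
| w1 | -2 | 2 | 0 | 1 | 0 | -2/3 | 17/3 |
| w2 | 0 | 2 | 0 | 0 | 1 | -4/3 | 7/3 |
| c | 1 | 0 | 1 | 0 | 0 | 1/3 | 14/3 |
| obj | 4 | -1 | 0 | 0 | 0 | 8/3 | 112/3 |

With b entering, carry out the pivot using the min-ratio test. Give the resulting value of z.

77/2

Ratio test on column b — row 1: (17/3)/2 = 17/6; row 2: (7/3)/2 = 7/6; row 3: entry 0 ≤ 0. Minimum is 7/6 at row 2 (w2 leaves); pivot element 2.
Pivot on row 2; the obj-row RHS becomes 112/3 − (-1)·(7/6) = 77/2.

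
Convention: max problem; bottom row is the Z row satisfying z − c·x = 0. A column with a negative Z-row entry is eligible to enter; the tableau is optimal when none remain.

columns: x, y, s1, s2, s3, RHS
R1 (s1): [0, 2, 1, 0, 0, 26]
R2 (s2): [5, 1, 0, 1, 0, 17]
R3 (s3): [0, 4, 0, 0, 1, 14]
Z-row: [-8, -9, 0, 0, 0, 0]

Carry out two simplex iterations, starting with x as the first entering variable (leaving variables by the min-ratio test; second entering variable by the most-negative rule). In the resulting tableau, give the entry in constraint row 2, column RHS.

Ratio test on column x — row 1: entry 0 ≤ 0; row 2: 17/5 = 17/5; row 3: entry 0 ≤ 0. Minimum is 17/5 at row 2 (s2 leaves); pivot element 5.
Divide row 2 by 5; eliminate column x from the other rows.
Second iteration: most negative Z-row entry is -37/5 in column y, so y enters.
Ratio test on column y — row 1: 26/2 = 13; row 2: (17/5)/(1/5) = 17; row 3: 14/4 = 7/2. Minimum is 7/2 at row 3 (s3 leaves); pivot element 4.
Divide row 3 by 4; eliminate column y from the other rows.
After both pivots, the entry at constraint row 2, column RHS is 27/10.

27/10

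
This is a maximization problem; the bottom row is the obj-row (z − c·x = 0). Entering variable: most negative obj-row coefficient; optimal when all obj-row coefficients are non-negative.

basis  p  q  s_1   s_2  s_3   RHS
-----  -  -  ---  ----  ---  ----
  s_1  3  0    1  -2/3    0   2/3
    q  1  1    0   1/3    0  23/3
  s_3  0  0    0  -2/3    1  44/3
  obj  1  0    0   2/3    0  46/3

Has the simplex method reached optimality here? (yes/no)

yes

Every obj-row coefficient is ≥ 0, so the tableau is optimal.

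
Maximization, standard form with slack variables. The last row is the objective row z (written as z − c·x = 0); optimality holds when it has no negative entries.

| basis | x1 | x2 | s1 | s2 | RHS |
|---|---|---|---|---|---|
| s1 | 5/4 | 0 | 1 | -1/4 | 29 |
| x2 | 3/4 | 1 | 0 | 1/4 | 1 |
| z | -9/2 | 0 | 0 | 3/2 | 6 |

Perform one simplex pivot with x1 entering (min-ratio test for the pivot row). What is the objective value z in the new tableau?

12

Ratio test on column x1 — row 1: 29/(5/4) = 116/5; row 2: 1/(3/4) = 4/3. Minimum is 4/3 at row 2 (x2 leaves); pivot element 3/4.
Pivot on row 2; the z-row RHS becomes 6 − (-9/2)·(4/3) = 12.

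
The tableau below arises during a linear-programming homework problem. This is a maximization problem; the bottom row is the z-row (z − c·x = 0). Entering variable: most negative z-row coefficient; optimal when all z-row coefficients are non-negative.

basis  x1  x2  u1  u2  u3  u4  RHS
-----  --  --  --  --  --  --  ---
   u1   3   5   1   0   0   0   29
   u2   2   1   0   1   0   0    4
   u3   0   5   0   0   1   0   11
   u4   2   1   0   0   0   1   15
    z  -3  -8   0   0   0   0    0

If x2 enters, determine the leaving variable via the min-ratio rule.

u3

Column x2 entries and ratios — u1: 29/5 = 29/5; u2: 4/1 = 4; u3: 11/5 = 11/5; u4: 15/1 = 15.
Smallest ratio is 11/5 in the row of u3, so u3 leaves.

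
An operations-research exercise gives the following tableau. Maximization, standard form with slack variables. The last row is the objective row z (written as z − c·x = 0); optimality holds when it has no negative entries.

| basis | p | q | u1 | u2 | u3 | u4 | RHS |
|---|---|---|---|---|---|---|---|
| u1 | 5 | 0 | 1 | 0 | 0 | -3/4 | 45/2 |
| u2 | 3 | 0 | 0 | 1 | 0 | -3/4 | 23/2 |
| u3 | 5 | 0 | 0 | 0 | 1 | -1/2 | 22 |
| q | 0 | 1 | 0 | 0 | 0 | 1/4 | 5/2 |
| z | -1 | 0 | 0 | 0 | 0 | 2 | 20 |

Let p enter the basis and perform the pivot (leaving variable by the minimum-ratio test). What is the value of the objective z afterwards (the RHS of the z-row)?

Ratio test on column p — row 1: (45/2)/5 = 9/2; row 2: (23/2)/3 = 23/6; row 3: 22/5 = 22/5; row 4: entry 0 ≤ 0. Minimum is 23/6 at row 2 (u2 leaves); pivot element 3.
Pivot on row 2; the z-row RHS becomes 20 − (-1)·(23/6) = 143/6.

143/6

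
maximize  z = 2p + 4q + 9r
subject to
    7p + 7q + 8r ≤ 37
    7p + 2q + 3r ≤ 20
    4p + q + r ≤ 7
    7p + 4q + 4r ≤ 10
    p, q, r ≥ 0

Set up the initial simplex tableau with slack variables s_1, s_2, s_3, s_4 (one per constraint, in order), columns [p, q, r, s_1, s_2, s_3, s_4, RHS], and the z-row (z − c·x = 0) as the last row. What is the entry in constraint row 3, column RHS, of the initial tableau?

The RHS of constraint 3 is b_3 = 7.

7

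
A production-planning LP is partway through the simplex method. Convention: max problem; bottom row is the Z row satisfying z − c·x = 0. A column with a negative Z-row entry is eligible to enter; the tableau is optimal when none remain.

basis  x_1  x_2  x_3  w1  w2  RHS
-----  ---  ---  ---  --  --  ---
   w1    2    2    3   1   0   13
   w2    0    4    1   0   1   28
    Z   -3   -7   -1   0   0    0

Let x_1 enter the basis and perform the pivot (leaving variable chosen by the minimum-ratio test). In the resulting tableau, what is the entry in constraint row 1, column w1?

1/2

Ratio test on column x_1 — row 1: 13/2 = 13/2; row 2: entry 0 ≤ 0. Minimum is 13/2 at row 1 (w1 leaves); pivot element 2.
Divide row 1 by 2; eliminate column x_1 from the other rows.
In the new row 1, the w1 entry is the old entry divided by the pivot: 1/2 = 1/2.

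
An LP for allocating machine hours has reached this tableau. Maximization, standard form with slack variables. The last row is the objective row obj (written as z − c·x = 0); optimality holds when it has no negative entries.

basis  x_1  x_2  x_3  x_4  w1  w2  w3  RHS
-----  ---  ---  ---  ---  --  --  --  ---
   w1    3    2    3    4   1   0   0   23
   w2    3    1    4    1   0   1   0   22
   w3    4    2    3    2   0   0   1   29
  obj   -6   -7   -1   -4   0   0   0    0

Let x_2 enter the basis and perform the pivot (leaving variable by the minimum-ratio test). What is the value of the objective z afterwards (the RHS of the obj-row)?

Ratio test on column x_2 — row 1: 23/2 = 23/2; row 2: 22/1 = 22; row 3: 29/2 = 29/2. Minimum is 23/2 at row 1 (w1 leaves); pivot element 2.
Pivot on row 1; the obj-row RHS becomes 0 − (-7)·(23/2) = 161/2.

161/2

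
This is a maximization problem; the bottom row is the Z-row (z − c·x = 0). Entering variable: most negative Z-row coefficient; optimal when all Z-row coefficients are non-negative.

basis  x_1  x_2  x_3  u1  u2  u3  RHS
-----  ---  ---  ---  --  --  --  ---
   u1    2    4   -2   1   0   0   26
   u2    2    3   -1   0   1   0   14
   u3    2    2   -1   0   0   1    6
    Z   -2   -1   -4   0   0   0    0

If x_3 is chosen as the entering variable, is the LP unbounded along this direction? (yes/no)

Every constraint-row entry in column x_3 is ≤ 0, so increasing x_3 is unbounded.

yes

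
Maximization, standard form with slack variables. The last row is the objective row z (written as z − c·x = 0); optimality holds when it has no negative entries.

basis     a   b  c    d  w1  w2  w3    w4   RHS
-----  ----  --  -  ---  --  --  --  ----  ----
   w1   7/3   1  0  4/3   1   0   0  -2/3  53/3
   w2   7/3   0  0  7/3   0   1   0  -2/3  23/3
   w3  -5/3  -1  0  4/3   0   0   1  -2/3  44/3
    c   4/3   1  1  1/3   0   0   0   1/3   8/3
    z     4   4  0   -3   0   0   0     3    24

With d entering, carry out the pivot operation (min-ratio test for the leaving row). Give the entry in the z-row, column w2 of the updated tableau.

9/7

Ratio test on column d — row 1: (53/3)/(4/3) = 53/4; row 2: (23/3)/(7/3) = 23/7; row 3: (44/3)/(4/3) = 11; row 4: (8/3)/(1/3) = 8. Minimum is 23/7 at row 2 (w2 leaves); pivot element 7/3.
Divide row 2 by 7/3; eliminate column d from the other rows.
z-row update in column w2: 0 − (-3)·(3/7) = 9/7.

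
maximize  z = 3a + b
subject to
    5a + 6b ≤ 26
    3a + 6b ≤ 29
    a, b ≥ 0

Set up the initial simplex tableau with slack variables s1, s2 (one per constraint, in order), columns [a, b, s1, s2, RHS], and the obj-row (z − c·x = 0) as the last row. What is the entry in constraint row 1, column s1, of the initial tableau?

1

Slack s1 belongs to constraint 1; its column is the unit vector e_1, so the entry in row 1 is 1.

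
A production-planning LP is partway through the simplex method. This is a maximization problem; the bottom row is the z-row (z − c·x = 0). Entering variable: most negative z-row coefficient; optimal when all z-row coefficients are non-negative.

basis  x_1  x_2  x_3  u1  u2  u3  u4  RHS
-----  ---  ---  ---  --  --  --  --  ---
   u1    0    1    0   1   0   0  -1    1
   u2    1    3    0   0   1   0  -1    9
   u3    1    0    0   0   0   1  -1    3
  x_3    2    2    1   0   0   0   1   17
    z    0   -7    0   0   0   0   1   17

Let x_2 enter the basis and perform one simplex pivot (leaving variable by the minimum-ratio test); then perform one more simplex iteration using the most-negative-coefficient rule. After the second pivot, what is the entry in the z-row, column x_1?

Ratio test on column x_2 — row 1: 1/1 = 1; row 2: 9/3 = 3; row 3: entry 0 ≤ 0; row 4: 17/2 = 17/2. Minimum is 1 at row 1 (u1 leaves); pivot element 1.
Divide row 1 by 1; eliminate column x_2 from the other rows.
Second iteration: most negative z-row entry is -6 in column u4, so u4 enters.
Ratio test on column u4 — row 1: entry -1 ≤ 0; row 2: 6/2 = 3; row 3: entry -1 ≤ 0; row 4: 15/3 = 5. Minimum is 3 at row 2 (u2 leaves); pivot element 2.
Divide row 2 by 2; eliminate column u4 from the other rows.
After both pivots, the entry at the z-row, column x_1 is 3.

3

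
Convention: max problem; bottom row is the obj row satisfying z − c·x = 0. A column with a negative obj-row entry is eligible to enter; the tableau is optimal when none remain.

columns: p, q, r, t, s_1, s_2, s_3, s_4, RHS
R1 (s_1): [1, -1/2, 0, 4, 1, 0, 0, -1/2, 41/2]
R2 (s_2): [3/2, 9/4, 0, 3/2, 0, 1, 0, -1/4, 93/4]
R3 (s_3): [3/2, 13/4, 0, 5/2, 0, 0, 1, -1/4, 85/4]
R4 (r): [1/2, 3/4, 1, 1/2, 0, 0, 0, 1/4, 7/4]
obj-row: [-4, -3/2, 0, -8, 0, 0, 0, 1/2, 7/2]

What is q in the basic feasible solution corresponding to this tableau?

0

q is not in the basis, so in the current basic feasible solution q = 0.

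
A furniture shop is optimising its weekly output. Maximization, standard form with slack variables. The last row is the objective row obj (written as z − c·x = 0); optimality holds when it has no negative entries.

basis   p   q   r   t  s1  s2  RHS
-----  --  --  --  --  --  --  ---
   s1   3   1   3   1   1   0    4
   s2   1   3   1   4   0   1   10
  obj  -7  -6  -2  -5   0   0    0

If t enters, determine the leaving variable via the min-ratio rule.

Column t entries and ratios — s1: 4/1 = 4; s2: 10/4 = 5/2.
Smallest ratio is 5/2 in the row of s2, so s2 leaves.

s2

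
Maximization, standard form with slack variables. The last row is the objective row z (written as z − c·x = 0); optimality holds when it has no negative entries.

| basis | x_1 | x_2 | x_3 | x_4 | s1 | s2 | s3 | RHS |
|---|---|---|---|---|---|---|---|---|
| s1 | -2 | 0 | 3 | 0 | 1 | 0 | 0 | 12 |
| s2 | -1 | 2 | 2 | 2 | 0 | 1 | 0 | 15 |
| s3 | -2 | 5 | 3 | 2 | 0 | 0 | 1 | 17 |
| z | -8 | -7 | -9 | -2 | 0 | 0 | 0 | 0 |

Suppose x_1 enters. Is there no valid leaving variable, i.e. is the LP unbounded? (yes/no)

yes

Every constraint-row entry in column x_1 is ≤ 0, so increasing x_1 is unbounded.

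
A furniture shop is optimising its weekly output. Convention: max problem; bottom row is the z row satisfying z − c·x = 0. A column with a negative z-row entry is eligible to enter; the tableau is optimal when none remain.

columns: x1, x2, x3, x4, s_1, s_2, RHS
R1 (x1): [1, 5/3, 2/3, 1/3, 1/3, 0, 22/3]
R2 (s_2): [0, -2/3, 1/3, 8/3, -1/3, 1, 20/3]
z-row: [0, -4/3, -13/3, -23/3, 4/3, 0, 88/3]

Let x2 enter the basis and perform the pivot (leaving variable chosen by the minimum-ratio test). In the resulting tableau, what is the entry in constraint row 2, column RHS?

Ratio test on column x2 — row 1: (22/3)/(5/3) = 22/5; row 2: entry -2/3 ≤ 0. Minimum is 22/5 at row 1 (x1 leaves); pivot element 5/3.
Divide row 1 by 5/3; eliminate column x2 from the other rows.
Row 2 update in column RHS: 20/3 − (-2/3)·(22/5) = 48/5.

48/5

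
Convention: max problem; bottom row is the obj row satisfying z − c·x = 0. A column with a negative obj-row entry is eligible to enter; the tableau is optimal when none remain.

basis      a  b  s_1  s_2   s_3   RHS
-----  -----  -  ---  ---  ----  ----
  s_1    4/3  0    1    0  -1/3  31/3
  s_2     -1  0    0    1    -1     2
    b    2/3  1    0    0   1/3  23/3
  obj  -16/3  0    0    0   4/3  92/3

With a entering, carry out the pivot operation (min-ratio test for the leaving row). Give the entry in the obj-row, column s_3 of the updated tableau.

Ratio test on column a — row 1: (31/3)/(4/3) = 31/4; row 2: entry -1 ≤ 0; row 3: (23/3)/(2/3) = 23/2. Minimum is 31/4 at row 1 (s_1 leaves); pivot element 4/3.
Divide row 1 by 4/3; eliminate column a from the other rows.
obj-row update in column s_3: 4/3 − (-16/3)·(-1/4) = 0.

0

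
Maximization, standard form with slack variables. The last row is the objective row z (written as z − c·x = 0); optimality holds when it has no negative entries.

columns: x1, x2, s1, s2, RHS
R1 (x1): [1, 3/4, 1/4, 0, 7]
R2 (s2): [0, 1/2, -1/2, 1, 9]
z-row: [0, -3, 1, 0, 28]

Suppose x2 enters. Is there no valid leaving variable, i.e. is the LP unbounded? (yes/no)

no

Column x2 has positive entries in row(s) 1, 2, so the ratio test bounds it — not unbounded.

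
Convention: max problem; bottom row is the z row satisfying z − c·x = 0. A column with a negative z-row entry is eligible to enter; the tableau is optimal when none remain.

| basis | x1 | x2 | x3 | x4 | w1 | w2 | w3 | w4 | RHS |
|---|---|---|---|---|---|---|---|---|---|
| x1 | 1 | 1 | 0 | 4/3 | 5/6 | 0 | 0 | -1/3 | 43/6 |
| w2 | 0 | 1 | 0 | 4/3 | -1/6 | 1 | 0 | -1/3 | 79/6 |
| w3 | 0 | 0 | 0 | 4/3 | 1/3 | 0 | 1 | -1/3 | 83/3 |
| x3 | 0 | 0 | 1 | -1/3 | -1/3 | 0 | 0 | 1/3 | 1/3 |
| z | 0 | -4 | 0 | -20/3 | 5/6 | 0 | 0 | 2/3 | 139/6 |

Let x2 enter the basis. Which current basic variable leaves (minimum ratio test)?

x1

Column x2 entries and ratios — x1: (43/6)/1 = 43/6; w2: (79/6)/1 = 79/6; w3: 0 ≤ 0, skip; x3: 0 ≤ 0, skip.
Smallest ratio is 43/6 in the row of x1, so x1 leaves.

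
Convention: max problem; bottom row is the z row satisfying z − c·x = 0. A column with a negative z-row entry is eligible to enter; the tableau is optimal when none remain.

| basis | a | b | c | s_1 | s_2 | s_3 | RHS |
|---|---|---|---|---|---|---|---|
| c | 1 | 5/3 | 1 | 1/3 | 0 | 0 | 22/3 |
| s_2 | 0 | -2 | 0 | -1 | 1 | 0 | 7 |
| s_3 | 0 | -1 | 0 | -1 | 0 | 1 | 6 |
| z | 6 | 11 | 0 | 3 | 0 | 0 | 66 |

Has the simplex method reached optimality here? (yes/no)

Every z-row coefficient is ≥ 0, so the tableau is optimal.

yes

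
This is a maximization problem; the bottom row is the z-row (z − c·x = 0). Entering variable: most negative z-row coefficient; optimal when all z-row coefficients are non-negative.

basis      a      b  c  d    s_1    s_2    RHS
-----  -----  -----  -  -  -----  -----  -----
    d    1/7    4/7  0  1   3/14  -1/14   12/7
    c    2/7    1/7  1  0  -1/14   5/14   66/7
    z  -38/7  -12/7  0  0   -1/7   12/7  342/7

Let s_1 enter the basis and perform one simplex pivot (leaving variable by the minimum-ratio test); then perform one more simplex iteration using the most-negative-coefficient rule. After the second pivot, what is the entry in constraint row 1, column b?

4

Ratio test on column s_1 — row 1: (12/7)/(3/14) = 8; row 2: entry -1/14 ≤ 0. Minimum is 8 at row 1 (d leaves); pivot element 3/14.
Divide row 1 by 3/14; eliminate column s_1 from the other rows.
Second iteration: most negative z-row entry is -16/3 in column a, so a enters.
Ratio test on column a — row 1: 8/(2/3) = 12; row 2: 10/(1/3) = 30. Minimum is 12 at row 1 (s_1 leaves); pivot element 2/3.
Divide row 1 by 2/3; eliminate column a from the other rows.
After both pivots, the entry at constraint row 1, column b is 4.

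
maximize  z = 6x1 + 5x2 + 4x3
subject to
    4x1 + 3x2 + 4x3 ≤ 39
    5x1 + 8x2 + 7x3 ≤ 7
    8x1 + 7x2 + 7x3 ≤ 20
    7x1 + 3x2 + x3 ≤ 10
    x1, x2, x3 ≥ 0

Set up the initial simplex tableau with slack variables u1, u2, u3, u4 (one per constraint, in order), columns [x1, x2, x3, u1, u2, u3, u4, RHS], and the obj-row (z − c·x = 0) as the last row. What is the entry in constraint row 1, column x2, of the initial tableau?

Constraint 1 has coefficient 3 on x2.

3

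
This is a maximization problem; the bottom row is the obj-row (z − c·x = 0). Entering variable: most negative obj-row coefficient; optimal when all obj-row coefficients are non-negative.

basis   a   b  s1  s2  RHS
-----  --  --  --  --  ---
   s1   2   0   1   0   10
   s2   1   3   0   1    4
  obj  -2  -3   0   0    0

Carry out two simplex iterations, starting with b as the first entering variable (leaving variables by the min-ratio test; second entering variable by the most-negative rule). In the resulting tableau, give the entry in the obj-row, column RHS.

Ratio test on column b — row 1: entry 0 ≤ 0; row 2: 4/3 = 4/3. Minimum is 4/3 at row 2 (s2 leaves); pivot element 3.
Divide row 2 by 3; eliminate column b from the other rows.
Second iteration: most negative obj-row entry is -1 in column a, so a enters.
Ratio test on column a — row 1: 10/2 = 5; row 2: (4/3)/(1/3) = 4. Minimum is 4 at row 2 (b leaves); pivot element 1/3.
Divide row 2 by 1/3; eliminate column a from the other rows.
After both pivots, the entry at the obj-row, column RHS is 8.

8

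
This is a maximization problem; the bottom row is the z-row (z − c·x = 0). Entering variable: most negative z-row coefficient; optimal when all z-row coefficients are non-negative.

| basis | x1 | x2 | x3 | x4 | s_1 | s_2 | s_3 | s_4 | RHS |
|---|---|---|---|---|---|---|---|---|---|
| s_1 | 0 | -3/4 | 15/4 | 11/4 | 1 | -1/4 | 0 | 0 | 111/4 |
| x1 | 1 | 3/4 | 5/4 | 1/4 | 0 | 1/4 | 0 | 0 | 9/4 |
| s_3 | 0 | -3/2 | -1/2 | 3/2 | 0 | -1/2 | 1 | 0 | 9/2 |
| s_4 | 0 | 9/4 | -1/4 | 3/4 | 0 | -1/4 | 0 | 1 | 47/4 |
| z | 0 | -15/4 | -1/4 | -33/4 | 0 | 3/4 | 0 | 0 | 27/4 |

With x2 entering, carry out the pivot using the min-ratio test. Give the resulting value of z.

Ratio test on column x2 — row 1: entry -3/4 ≤ 0; row 2: (9/4)/(3/4) = 3; row 3: entry -3/2 ≤ 0; row 4: (47/4)/(9/4) = 47/9. Minimum is 3 at row 2 (x1 leaves); pivot element 3/4.
Pivot on row 2; the z-row RHS becomes 27/4 − (-15/4)·3 = 18.

18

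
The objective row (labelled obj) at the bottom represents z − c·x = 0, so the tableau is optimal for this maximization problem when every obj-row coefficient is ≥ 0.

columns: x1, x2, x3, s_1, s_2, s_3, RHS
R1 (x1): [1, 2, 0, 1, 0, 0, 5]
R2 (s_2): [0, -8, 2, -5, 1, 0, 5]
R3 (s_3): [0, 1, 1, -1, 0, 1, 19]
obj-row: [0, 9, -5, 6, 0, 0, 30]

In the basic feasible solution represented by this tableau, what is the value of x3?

x3 is not in the basis, so in the current basic feasible solution x3 = 0.

0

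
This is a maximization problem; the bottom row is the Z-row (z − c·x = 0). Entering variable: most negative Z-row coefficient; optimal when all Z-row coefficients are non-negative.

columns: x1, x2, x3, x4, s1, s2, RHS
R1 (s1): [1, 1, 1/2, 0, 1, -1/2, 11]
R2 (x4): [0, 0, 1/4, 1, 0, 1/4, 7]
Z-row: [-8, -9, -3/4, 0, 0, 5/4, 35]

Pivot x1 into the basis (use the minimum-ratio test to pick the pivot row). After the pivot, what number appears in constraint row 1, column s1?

Ratio test on column x1 — row 1: 11/1 = 11; row 2: entry 0 ≤ 0. Minimum is 11 at row 1 (s1 leaves); pivot element 1.
Divide row 1 by 1; eliminate column x1 from the other rows.
In the new row 1, the s1 entry is the old entry divided by the pivot: 1/1 = 1.

1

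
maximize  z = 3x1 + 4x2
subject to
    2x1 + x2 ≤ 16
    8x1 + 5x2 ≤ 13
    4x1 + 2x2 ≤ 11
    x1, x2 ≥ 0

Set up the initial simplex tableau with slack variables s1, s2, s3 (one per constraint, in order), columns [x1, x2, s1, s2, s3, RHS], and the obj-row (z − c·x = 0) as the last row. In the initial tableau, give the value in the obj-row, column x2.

The obj-row carries the negated objective coefficients: the x2 entry is -4.

-4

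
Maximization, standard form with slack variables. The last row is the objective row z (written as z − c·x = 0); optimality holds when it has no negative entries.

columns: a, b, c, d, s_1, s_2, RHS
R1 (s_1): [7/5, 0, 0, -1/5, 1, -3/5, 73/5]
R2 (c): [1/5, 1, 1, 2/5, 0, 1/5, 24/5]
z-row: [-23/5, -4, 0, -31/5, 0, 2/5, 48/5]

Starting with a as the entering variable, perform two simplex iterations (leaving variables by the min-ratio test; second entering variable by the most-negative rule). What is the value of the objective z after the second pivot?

101

Ratio test on column a — row 1: (73/5)/(7/5) = 73/7; row 2: (24/5)/(1/5) = 24. Minimum is 73/7 at row 1 (s_1 leaves); pivot element 7/5.
Pivot on row 1; the z-row RHS becomes 48/5 − (-23/5)·(73/7) = 403/7.
Next entering variable (most negative z-row entry -48/7): d.
Ratio test on column d — row 1: entry -1/7 ≤ 0; row 2: (19/7)/(3/7) = 19/3. Minimum is 19/3 at row 2 (c leaves); pivot element 3/7.
After the second pivot the z-row RHS is 403/7 − (-48/7)·(19/3) = 101.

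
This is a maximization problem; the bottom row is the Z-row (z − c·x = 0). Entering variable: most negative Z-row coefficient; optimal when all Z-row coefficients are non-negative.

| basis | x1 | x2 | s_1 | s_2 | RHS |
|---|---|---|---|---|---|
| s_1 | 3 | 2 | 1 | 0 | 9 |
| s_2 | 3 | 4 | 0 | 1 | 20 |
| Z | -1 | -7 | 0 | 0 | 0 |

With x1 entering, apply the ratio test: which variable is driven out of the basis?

s_1

Column x1 entries and ratios — s_1: 9/3 = 3; s_2: 20/3 = 20/3.
Smallest ratio is 3 in the row of s_1, so s_1 leaves.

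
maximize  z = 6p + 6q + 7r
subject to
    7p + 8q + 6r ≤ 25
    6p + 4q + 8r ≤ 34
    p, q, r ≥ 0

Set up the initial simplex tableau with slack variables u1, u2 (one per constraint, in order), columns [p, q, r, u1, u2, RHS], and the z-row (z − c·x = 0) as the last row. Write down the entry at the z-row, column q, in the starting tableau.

The z-row carries the negated objective coefficients: the q entry is -6.

-6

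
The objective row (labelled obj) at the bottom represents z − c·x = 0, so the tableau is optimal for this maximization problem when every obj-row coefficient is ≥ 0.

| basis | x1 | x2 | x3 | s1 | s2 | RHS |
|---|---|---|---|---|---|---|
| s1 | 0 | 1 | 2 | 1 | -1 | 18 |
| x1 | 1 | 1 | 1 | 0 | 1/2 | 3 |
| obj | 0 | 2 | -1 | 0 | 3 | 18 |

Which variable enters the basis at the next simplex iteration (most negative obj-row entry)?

Negative obj-row entries: x3: -1.
The most negative is -1 in column x3, so x3 enters.

x3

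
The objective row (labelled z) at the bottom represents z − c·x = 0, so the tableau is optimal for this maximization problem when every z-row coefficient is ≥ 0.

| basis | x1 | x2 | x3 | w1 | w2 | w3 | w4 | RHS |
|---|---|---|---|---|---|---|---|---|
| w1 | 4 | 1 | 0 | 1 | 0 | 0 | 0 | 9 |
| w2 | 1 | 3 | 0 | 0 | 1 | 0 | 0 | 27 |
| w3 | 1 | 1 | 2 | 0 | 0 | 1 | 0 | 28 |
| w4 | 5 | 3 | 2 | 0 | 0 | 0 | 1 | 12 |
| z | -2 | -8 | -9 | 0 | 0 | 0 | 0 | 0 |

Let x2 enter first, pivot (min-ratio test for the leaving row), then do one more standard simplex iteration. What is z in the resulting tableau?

54

Ratio test on column x2 — row 1: 9/1 = 9; row 2: 27/3 = 9; row 3: 28/1 = 28; row 4: 12/3 = 4. Minimum is 4 at row 4 (w4 leaves); pivot element 3.
Pivot on row 4; the z-row RHS becomes 0 − (-8)·4 = 32.
Next entering variable (most negative z-row entry -11/3): x3.
Ratio test on column x3 — row 1: entry -2/3 ≤ 0; row 2: entry -2 ≤ 0; row 3: 24/(4/3) = 18; row 4: 4/(2/3) = 6. Minimum is 6 at row 4 (x2 leaves); pivot element 2/3.
After the second pivot the z-row RHS is 32 − (-11/3)·6 = 54.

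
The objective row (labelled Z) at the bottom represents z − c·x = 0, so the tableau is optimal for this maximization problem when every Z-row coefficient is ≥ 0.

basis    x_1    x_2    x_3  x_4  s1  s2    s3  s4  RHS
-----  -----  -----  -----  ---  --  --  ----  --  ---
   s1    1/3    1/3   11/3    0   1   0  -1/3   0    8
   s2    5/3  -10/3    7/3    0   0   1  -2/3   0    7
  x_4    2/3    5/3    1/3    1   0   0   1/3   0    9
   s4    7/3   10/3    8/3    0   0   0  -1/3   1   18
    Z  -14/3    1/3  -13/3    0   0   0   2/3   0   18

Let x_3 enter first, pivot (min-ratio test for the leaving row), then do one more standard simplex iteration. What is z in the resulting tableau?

529/16

Ratio test on column x_3 — row 1: 8/(11/3) = 24/11; row 2: 7/(7/3) = 3; row 3: 9/(1/3) = 27; row 4: 18/(8/3) = 27/4. Minimum is 24/11 at row 1 (s1 leaves); pivot element 11/3.
Pivot on row 1; the Z-row RHS becomes 18 − (-13/3)·(24/11) = 302/11.
Next entering variable (most negative Z-row entry -47/11): x_1.
Ratio test on column x_1 — row 1: (24/11)/(1/11) = 24; row 2: (21/11)/(16/11) = 21/16; row 3: (91/11)/(7/11) = 13; row 4: (134/11)/(23/11) = 134/23. Minimum is 21/16 at row 2 (s2 leaves); pivot element 16/11.
After the second pivot the Z-row RHS is 302/11 − (-47/11)·(21/16) = 529/16.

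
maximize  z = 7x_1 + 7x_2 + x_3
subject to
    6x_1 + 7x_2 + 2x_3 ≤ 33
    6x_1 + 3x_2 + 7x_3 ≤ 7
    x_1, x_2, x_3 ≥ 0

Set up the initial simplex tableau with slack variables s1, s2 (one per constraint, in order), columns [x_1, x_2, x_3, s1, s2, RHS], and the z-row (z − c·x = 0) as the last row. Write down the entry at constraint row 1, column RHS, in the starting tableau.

33

The RHS of constraint 1 is b_1 = 33.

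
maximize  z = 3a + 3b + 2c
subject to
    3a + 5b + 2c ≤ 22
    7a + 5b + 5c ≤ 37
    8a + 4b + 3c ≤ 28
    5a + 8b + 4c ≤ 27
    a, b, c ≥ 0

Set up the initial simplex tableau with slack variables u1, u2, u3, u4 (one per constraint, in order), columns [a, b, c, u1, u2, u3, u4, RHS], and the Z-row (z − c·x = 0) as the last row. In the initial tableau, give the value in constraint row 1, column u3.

0

Slack u3 belongs to constraint 3; its column is the unit vector e_3, so the entry in row 1 is 0.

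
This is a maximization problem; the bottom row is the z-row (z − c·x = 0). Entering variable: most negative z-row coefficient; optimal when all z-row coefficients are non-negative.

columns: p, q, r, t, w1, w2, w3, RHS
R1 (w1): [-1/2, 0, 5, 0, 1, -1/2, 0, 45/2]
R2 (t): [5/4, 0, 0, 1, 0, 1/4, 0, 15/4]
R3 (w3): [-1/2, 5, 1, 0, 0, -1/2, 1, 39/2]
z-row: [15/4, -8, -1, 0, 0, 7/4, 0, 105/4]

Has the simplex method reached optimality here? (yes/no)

The z-row has a negative entry -8 in column q, so it is not optimal.

no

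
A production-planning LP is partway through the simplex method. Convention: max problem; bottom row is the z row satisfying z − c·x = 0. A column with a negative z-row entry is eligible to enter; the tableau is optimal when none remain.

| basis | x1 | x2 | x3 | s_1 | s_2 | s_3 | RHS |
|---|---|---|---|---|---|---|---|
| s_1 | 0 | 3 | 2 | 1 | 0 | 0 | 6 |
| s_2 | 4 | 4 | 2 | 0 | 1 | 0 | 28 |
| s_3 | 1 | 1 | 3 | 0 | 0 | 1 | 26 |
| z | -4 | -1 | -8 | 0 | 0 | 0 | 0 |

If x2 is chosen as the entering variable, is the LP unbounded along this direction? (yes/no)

Column x2 has positive entries in row(s) 1, 2, 3, so the ratio test bounds it — not unbounded.

no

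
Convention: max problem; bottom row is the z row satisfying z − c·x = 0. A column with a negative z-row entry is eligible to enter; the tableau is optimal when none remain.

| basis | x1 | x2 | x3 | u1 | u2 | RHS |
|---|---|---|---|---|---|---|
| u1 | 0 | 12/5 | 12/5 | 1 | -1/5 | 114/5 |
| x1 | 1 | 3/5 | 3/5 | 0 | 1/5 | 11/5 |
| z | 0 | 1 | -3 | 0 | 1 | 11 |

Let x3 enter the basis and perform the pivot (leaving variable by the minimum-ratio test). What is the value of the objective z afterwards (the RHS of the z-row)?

22

Ratio test on column x3 — row 1: (114/5)/(12/5) = 19/2; row 2: (11/5)/(3/5) = 11/3. Minimum is 11/3 at row 2 (x1 leaves); pivot element 3/5.
Pivot on row 2; the z-row RHS becomes 11 − (-3)·(11/3) = 22.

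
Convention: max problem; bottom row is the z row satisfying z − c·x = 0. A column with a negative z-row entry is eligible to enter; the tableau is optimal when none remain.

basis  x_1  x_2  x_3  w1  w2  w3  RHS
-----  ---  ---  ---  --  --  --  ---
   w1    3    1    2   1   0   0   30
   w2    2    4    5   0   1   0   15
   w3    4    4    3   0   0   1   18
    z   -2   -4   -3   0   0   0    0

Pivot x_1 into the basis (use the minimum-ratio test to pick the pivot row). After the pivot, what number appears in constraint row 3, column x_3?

Ratio test on column x_1 — row 1: 30/3 = 10; row 2: 15/2 = 15/2; row 3: 18/4 = 9/2. Minimum is 9/2 at row 3 (w3 leaves); pivot element 4.
Divide row 3 by 4; eliminate column x_1 from the other rows.
In the new row 3, the x_3 entry is the old entry divided by the pivot: 3/4 = 3/4.

3/4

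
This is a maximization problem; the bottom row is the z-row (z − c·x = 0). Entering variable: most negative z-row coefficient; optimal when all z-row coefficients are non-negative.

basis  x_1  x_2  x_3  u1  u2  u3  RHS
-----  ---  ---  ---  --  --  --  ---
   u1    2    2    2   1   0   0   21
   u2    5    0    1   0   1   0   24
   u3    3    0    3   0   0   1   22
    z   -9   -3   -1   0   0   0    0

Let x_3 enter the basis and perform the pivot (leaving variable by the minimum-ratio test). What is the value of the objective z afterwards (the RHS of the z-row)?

22/3

Ratio test on column x_3 — row 1: 21/2 = 21/2; row 2: 24/1 = 24; row 3: 22/3 = 22/3. Minimum is 22/3 at row 3 (u3 leaves); pivot element 3.
Pivot on row 3; the z-row RHS becomes 0 − (-1)·(22/3) = 22/3.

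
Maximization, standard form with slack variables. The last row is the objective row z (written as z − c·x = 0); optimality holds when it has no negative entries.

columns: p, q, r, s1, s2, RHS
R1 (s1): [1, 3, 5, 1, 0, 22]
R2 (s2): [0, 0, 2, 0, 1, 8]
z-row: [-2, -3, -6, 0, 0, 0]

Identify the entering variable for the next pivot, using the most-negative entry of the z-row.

Negative z-row entries: p: -2, q: -3, r: -6.
The most negative is -6 in column r, so r enters.

r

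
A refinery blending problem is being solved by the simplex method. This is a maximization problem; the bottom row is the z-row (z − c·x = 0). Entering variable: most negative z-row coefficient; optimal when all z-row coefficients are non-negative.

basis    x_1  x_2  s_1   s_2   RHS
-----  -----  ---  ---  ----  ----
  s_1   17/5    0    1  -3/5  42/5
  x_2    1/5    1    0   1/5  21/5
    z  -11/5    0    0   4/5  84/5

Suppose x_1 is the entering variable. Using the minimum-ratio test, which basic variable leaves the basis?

s_1

Column x_1 entries and ratios — s_1: (42/5)/(17/5) = 42/17; x_2: (21/5)/(1/5) = 21.
Smallest ratio is 42/17 in the row of s_1, so s_1 leaves.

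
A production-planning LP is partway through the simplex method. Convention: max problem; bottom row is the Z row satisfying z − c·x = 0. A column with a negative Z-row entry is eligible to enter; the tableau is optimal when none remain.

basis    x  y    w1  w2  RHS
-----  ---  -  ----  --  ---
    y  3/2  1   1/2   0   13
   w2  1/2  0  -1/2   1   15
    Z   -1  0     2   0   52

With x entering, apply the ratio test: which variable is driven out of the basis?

Column x entries and ratios — y: 13/(3/2) = 26/3; w2: 15/(1/2) = 30.
Smallest ratio is 26/3 in the row of y, so y leaves.

y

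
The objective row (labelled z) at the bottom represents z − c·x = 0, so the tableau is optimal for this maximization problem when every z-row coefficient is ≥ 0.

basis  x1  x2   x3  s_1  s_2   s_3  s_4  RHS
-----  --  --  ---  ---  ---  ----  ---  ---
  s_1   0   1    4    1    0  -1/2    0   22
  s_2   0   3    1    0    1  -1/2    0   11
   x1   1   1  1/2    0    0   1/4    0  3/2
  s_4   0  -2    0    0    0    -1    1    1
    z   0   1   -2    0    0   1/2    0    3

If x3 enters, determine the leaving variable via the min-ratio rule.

Column x3 entries and ratios — s_1: 22/4 = 11/2; s_2: 11/1 = 11; x1: (3/2)/(1/2) = 3; s_4: 0 ≤ 0, skip.
Smallest ratio is 3 in the row of x1, so x1 leaves.

x1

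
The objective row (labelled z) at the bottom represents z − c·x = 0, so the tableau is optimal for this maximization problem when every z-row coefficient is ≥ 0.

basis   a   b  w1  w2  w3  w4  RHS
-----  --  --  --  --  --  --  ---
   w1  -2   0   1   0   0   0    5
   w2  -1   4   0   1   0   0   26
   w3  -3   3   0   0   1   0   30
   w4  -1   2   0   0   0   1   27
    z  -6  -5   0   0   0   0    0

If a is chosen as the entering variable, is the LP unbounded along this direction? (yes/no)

yes

Every constraint-row entry in column a is ≤ 0, so increasing a is unbounded.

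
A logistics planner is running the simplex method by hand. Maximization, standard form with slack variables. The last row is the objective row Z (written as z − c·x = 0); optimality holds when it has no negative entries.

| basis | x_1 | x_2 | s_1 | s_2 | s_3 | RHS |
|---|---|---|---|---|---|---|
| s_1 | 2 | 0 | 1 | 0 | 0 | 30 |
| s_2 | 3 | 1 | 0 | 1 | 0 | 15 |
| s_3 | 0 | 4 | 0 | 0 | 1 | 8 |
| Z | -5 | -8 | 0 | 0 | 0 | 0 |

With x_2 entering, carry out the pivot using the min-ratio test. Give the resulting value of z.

16

Ratio test on column x_2 — row 1: entry 0 ≤ 0; row 2: 15/1 = 15; row 3: 8/4 = 2. Minimum is 2 at row 3 (s_3 leaves); pivot element 4.
Pivot on row 3; the Z-row RHS becomes 0 − (-8)·2 = 16.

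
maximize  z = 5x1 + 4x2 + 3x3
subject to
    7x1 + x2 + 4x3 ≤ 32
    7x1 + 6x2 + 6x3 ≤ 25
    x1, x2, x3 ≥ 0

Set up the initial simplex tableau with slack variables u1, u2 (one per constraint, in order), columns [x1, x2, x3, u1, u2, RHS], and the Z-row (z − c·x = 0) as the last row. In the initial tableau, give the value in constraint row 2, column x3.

Constraint 2 has coefficient 6 on x3.

6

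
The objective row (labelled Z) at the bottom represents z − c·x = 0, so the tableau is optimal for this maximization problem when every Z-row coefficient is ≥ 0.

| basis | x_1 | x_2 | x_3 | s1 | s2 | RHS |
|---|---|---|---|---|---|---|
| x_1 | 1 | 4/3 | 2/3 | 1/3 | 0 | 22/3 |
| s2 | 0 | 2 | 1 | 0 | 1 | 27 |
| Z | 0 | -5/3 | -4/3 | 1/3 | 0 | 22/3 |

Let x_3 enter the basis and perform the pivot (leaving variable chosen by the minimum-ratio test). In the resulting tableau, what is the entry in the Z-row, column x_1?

2

Ratio test on column x_3 — row 1: (22/3)/(2/3) = 11; row 2: 27/1 = 27. Minimum is 11 at row 1 (x_1 leaves); pivot element 2/3.
Divide row 1 by 2/3; eliminate column x_3 from the other rows.
Z-row update in column x_1: 0 − (-4/3)·(3/2) = 2.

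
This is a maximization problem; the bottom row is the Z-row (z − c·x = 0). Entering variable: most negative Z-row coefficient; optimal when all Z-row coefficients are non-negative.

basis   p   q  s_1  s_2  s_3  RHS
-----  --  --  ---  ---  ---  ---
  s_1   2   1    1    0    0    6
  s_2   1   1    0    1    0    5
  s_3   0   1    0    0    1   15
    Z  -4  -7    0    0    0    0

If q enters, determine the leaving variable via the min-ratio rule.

Column q entries and ratios — s_1: 6/1 = 6; s_2: 5/1 = 5; s_3: 15/1 = 15.
Smallest ratio is 5 in the row of s_2, so s_2 leaves.

s_2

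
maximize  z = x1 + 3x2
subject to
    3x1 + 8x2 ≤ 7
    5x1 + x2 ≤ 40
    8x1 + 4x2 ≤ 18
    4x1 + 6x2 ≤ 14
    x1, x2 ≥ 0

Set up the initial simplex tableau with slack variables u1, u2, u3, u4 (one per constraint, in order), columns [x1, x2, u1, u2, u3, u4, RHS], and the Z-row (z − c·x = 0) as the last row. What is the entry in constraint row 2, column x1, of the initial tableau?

5

Constraint 2 has coefficient 5 on x1.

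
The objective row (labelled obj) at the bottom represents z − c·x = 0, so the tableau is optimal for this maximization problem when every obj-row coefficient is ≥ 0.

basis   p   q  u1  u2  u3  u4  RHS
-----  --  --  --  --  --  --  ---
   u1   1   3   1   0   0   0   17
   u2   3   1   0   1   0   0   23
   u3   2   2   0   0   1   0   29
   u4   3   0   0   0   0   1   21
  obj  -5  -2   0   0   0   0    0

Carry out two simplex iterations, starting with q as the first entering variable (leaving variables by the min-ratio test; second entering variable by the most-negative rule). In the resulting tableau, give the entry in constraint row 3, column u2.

-1/2

Ratio test on column q — row 1: 17/3 = 17/3; row 2: 23/1 = 23; row 3: 29/2 = 29/2; row 4: entry 0 ≤ 0. Minimum is 17/3 at row 1 (u1 leaves); pivot element 3.
Divide row 1 by 3; eliminate column q from the other rows.
Second iteration: most negative obj-row entry is -13/3 in column p, so p enters.
Ratio test on column p — row 1: (17/3)/(1/3) = 17; row 2: (52/3)/(8/3) = 13/2; row 3: (53/3)/(4/3) = 53/4; row 4: 21/3 = 7. Minimum is 13/2 at row 2 (u2 leaves); pivot element 8/3.
Divide row 2 by 8/3; eliminate column p from the other rows.
After both pivots, the entry at constraint row 3, column u2 is -1/2.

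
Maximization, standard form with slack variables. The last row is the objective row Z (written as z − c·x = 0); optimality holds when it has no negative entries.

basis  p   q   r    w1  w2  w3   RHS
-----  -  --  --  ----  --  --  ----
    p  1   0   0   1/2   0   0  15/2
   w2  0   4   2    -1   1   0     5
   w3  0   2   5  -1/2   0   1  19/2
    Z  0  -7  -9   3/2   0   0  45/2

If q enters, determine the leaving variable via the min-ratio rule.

w2

Column q entries and ratios — p: 0 ≤ 0, skip; w2: 5/4 = 5/4; w3: (19/2)/2 = 19/4.
Smallest ratio is 5/4 in the row of w2, so w2 leaves.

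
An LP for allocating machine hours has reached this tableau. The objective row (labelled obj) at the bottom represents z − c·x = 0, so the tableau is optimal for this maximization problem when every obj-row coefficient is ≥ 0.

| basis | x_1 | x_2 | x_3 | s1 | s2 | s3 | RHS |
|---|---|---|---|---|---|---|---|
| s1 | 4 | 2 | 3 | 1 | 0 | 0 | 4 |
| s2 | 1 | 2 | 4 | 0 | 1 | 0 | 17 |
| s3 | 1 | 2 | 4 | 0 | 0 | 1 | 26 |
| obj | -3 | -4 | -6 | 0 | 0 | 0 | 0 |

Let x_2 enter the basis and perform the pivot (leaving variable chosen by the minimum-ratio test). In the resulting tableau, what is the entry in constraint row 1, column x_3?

3/2

Ratio test on column x_2 — row 1: 4/2 = 2; row 2: 17/2 = 17/2; row 3: 26/2 = 13. Minimum is 2 at row 1 (s1 leaves); pivot element 2.
Divide row 1 by 2; eliminate column x_2 from the other rows.
In the new row 1, the x_3 entry is the old entry divided by the pivot: 3/2 = 3/2.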